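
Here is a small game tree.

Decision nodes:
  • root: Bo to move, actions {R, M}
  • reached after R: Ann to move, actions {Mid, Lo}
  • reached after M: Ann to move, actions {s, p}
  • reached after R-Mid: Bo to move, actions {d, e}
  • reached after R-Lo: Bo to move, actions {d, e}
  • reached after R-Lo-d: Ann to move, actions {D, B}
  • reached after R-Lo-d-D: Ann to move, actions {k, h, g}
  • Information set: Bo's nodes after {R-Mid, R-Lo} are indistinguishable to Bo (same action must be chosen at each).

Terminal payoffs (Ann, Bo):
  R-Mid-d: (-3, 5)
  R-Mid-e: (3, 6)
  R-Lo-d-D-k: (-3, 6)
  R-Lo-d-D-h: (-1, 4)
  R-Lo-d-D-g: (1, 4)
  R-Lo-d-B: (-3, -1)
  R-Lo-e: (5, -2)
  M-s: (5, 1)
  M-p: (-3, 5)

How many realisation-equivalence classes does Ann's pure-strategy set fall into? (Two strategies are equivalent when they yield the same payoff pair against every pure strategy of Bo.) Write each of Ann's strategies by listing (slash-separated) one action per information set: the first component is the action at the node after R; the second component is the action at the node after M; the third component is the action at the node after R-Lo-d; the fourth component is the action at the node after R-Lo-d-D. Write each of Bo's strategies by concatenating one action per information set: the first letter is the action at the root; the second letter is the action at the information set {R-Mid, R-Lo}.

Ann has 24 pure strategies: Mid/s/D/k, Mid/s/D/h, Mid/s/D/g, Mid/s/B/k, Mid/s/B/h, Mid/s/B/g, Mid/p/D/k, Mid/p/D/h, Mid/p/D/g, Mid/p/B/k, Mid/p/B/h, Mid/p/B/g, Lo/s/D/k, Lo/s/D/h, Lo/s/D/g, Lo/s/B/k, Lo/s/B/h, Lo/s/B/g, Lo/p/D/k, Lo/p/D/h, Lo/p/D/g, Lo/p/B/k, Lo/p/B/h, Lo/p/B/g. Columns: Rd, Re, Md, Me.
{Mid/s/D/k, Mid/s/D/h, Mid/s/D/g, Mid/s/B/k, Mid/s/B/h, Mid/s/B/g} → row (-3,5) (3,6) (5,1) (5,1)
{Mid/p/D/k, Mid/p/D/h, Mid/p/D/g, Mid/p/B/k, Mid/p/B/h, Mid/p/B/g} → row (-3,5) (3,6) (-3,5) (-3,5)
{Lo/s/D/k} → row (-3,6) (5,-2) (5,1) (5,1)
{Lo/s/D/h} → row (-1,4) (5,-2) (5,1) (5,1)
{Lo/s/D/g} → row (1,4) (5,-2) (5,1) (5,1)
{Lo/s/B/k, Lo/s/B/h, Lo/s/B/g} → row (-3,-1) (5,-2) (5,1) (5,1)
{Lo/p/D/k} → row (-3,6) (5,-2) (-3,5) (-3,5)
{Lo/p/D/h} → row (-1,4) (5,-2) (-3,5) (-3,5)
{Lo/p/D/g} → row (1,4) (5,-2) (-3,5) (-3,5)
{Lo/p/B/k, Lo/p/B/h, Lo/p/B/g} → row (-3,-1) (5,-2) (-3,5) (-3,5)
That's 10 distinct rows out of 24 strategies.

10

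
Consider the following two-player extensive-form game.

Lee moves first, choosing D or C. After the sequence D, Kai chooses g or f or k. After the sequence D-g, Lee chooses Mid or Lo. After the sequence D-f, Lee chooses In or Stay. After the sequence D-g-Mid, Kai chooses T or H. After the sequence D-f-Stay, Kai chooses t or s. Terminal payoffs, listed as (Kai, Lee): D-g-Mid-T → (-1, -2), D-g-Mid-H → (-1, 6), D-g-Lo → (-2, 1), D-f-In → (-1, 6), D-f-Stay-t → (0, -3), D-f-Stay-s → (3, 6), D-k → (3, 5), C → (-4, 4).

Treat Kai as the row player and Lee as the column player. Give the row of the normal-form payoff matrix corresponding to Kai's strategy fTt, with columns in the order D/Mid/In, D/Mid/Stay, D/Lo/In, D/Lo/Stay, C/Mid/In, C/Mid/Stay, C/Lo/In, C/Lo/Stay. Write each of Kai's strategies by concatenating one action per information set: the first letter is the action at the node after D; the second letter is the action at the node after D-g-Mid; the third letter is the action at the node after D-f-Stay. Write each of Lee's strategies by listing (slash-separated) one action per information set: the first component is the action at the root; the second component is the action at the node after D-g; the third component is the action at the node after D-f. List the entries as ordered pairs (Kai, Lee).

(-1,6) (0,-3) (-1,6) (0,-3) (-4,4) (-4,4) (-4,4) (-4,4)

vs D/Mid/In: Lee plays D → Kai plays f at [D] → Lee plays In at [D-f] → (-1, 6)
vs D/Mid/Stay: Lee plays D → Kai plays f at [D] → Lee plays Stay at [D-f] → Kai plays t at [D-f-Stay] → (0, -3)
vs D/Lo/In: Lee plays D → Kai plays f at [D] → Lee plays In at [D-f] → (-1, 6)
vs D/Lo/Stay: Lee plays D → Kai plays f at [D] → Lee plays Stay at [D-f] → Kai plays t at [D-f-Stay] → (0, -3)
vs C/Mid/In: Lee plays C → (-4, 4)
vs C/Mid/Stay: Lee plays C → (-4, 4)
vs C/Lo/In: Lee plays C → (-4, 4)
vs C/Lo/Stay: Lee plays C → (-4, 4)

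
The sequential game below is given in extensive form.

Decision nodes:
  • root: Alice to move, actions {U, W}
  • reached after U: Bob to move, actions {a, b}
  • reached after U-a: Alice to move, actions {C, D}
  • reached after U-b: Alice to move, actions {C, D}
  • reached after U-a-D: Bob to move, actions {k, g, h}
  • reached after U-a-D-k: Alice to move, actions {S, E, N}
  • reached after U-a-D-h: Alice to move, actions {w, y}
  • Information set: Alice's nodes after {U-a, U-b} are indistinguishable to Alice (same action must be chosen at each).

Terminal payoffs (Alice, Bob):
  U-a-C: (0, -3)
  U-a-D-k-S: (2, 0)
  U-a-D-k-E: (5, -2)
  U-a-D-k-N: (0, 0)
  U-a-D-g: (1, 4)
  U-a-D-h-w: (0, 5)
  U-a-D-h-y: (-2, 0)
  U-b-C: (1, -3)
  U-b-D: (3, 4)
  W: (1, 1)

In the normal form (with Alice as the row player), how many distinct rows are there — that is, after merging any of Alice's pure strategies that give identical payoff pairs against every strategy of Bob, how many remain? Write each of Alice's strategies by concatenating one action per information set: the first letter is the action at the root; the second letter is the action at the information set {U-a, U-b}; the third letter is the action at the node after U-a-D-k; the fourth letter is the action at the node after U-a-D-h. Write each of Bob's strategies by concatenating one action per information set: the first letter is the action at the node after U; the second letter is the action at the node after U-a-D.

Alice has 24 pure strategies: UCSw, UCSy, UCEw, UCEy, UCNw, UCNy, UDSw, UDSy, UDEw, UDEy, UDNw, UDNy, WCSw, WCSy, WCEw, WCEy, WCNw, WCNy, WDSw, WDSy, WDEw, WDEy, WDNw, WDNy. Columns: ak, ag, ah, bk, bg, bh.
{UCSw, UCSy, UCEw, UCEy, UCNw, UCNy} → row (0,-3) (0,-3) (0,-3) (1,-3) (1,-3) (1,-3)
{UDSw} → row (2,0) (1,4) (0,5) (3,4) (3,4) (3,4)
{UDSy} → row (2,0) (1,4) (-2,0) (3,4) (3,4) (3,4)
{UDEw} → row (5,-2) (1,4) (0,5) (3,4) (3,4) (3,4)
{UDEy} → row (5,-2) (1,4) (-2,0) (3,4) (3,4) (3,4)
{UDNw} → row (0,0) (1,4) (0,5) (3,4) (3,4) (3,4)
{UDNy} → row (0,0) (1,4) (-2,0) (3,4) (3,4) (3,4)
{WCSw, WCSy, WCEw, WCEy, WCNw, WCNy, WDSw, WDSy, WDEw, WDEy, WDNw, WDNy} → row (1,1) (1,1) (1,1) (1,1) (1,1) (1,1)
That's 8 distinct rows out of 24 strategies.

8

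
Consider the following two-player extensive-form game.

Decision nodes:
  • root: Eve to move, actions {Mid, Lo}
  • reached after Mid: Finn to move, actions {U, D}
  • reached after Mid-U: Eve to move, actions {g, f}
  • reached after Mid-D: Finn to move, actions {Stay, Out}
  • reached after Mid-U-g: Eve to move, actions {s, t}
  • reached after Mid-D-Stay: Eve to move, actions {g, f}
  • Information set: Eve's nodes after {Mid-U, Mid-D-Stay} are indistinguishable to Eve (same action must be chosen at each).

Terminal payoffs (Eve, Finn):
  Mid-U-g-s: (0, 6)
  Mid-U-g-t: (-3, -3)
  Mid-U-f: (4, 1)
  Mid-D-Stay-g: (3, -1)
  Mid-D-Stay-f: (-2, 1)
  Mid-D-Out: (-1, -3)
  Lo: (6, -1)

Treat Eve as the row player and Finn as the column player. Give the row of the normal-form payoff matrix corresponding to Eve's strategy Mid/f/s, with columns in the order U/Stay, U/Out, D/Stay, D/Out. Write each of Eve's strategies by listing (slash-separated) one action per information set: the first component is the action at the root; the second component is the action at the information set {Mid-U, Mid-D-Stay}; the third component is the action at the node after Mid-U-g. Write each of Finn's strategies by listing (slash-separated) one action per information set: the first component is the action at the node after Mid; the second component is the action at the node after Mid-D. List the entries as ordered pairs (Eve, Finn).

vs U/Stay: Eve plays Mid → Finn plays U at [Mid] → Eve plays f at [Mid-U] → (4, 1)
vs U/Out: Eve plays Mid → Finn plays U at [Mid] → Eve plays f at [Mid-U] → (4, 1)
vs D/Stay: Eve plays Mid → Finn plays D at [Mid] → Finn plays Stay at [Mid-D] → Eve plays f at [Mid-D-Stay] → (-2, 1)
vs D/Out: Eve plays Mid → Finn plays D at [Mid] → Finn plays Out at [Mid-D] → (-1, -3)

(4,1) (4,1) (-2,1) (-1,-3)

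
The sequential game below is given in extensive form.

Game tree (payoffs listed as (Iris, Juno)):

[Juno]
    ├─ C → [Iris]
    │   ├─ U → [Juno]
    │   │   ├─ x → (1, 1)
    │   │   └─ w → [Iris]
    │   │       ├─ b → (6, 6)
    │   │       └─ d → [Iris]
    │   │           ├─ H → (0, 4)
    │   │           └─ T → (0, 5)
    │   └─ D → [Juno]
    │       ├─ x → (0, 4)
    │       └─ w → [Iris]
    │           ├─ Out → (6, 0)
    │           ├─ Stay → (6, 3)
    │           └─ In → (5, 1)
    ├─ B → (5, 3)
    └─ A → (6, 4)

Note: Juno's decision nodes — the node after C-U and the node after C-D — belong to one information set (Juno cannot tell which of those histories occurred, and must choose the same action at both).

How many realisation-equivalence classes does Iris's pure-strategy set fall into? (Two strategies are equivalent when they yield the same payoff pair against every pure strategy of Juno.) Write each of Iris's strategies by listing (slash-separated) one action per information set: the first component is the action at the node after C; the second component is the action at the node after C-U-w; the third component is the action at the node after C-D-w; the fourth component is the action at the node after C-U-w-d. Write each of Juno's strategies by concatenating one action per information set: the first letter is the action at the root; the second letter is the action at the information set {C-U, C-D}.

Iris has 24 pure strategies: U/b/Out/H, U/b/Out/T, U/b/Stay/H, U/b/Stay/T, U/b/In/H, U/b/In/T, U/d/Out/H, U/d/Out/T, U/d/Stay/H, U/d/Stay/T, U/d/In/H, U/d/In/T, D/b/Out/H, D/b/Out/T, D/b/Stay/H, D/b/Stay/T, D/b/In/H, D/b/In/T, D/d/Out/H, D/d/Out/T, D/d/Stay/H, D/d/Stay/T, D/d/In/H, D/d/In/T. Columns: Cx, Cw, Bx, Bw, Ax, Aw.
{U/b/Out/H, U/b/Out/T, U/b/Stay/H, U/b/Stay/T, U/b/In/H, U/b/In/T} → row (1,1) (6,6) (5,3) (5,3) (6,4) (6,4)
{U/d/Out/H, U/d/Stay/H, U/d/In/H} → row (1,1) (0,4) (5,3) (5,3) (6,4) (6,4)
{U/d/Out/T, U/d/Stay/T, U/d/In/T} → row (1,1) (0,5) (5,3) (5,3) (6,4) (6,4)
{D/b/Out/H, D/b/Out/T, D/d/Out/H, D/d/Out/T} → row (0,4) (6,0) (5,3) (5,3) (6,4) (6,4)
{D/b/Stay/H, D/b/Stay/T, D/d/Stay/H, D/d/Stay/T} → row (0,4) (6,3) (5,3) (5,3) (6,4) (6,4)
{D/b/In/H, D/b/In/T, D/d/In/H, D/d/In/T} → row (0,4) (5,1) (5,3) (5,3) (6,4) (6,4)
That's 6 distinct rows out of 24 strategies.

6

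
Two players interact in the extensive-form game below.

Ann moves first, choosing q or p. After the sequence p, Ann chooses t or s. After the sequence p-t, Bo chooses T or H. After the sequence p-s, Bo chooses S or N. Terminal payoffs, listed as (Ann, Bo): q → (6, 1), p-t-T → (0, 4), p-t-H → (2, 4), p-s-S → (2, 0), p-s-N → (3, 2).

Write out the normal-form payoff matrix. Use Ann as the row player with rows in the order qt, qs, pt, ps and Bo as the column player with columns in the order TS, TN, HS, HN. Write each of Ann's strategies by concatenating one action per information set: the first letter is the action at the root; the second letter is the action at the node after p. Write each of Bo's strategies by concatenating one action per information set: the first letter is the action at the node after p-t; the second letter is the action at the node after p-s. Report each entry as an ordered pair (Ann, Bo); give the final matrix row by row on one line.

qt: (6,1) (6,1) (6,1) (6,1) | qs: (6,1) (6,1) (6,1) (6,1) | pt: (0,4) (0,4) (2,4) (2,4) | ps: (2,0) (3,2) (2,0) (3,2)

           TS       TN       HS       HN
  qt    (6,1)    (6,1)    (6,1)    (6,1)
  qs    (6,1)    (6,1)    (6,1)    (6,1)
  pt    (0,4)    (0,4)    (2,4)    (2,4)
  ps    (2,0)    (3,2)    (2,0)    (3,2)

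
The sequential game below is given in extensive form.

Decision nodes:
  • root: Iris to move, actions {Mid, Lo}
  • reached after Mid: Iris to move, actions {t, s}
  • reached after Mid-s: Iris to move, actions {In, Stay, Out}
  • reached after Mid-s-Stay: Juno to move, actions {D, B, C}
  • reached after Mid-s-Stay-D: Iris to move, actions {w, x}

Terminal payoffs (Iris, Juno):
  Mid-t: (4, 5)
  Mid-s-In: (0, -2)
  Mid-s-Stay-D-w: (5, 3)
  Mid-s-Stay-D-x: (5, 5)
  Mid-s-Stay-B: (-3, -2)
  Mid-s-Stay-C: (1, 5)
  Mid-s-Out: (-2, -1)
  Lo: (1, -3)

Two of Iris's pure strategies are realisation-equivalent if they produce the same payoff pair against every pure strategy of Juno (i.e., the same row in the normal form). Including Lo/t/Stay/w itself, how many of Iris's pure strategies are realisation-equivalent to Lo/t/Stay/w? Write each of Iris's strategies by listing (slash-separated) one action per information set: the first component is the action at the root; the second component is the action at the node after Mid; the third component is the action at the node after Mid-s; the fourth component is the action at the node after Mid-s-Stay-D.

12

Row for Lo/t/Stay/w (columns D, B, C): (1,-3) (1,-3) (1,-3).
Under Lo/t/Stay/w, Iris's choice at the node after Mid and at the node after Mid-s and at the node after Mid-s-Stay-D can never be reached regardless of what Juno does, so varying those choices leaves every outcome unchanged.
Holding the reachable choices fixed and varying the unreachable ones freely already gives 2 × 3 × 2 = 12 equivalent strategies.
No other strategy reproduces this row, so those 12 are the full class: Lo/t/In/w, Lo/t/In/x, Lo/t/Stay/w, Lo/t/Stay/x, Lo/t/Out/w, Lo/t/Out/x, Lo/s/In/w, Lo/s/In/x, Lo/s/Stay/w, Lo/s/Stay/x, Lo/s/Out/w, Lo/s/Out/x.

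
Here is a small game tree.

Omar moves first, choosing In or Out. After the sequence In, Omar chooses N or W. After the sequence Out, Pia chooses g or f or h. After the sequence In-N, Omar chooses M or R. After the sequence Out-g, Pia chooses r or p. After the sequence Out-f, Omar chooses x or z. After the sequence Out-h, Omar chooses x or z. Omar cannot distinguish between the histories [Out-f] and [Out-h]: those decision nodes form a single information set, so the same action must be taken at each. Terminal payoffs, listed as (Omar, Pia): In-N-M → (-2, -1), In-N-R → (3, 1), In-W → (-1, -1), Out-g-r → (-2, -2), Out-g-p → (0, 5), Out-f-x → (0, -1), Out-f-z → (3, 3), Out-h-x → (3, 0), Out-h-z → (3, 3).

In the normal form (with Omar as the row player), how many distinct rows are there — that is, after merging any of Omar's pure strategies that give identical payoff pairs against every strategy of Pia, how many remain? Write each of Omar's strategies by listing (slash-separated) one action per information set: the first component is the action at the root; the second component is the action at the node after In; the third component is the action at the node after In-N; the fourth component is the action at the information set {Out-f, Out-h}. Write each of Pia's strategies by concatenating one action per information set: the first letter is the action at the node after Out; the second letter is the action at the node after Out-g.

5

Omar has 16 pure strategies: In/N/M/x, In/N/M/z, In/N/R/x, In/N/R/z, In/W/M/x, In/W/M/z, In/W/R/x, In/W/R/z, Out/N/M/x, Out/N/M/z, Out/N/R/x, Out/N/R/z, Out/W/M/x, Out/W/M/z, Out/W/R/x, Out/W/R/z. Columns: gr, gp, fr, fp, hr, hp.
{In/N/M/x, In/N/M/z} → row (-2,-1) (-2,-1) (-2,-1) (-2,-1) (-2,-1) (-2,-1)
{In/N/R/x, In/N/R/z} → row (3,1) (3,1) (3,1) (3,1) (3,1) (3,1)
{In/W/M/x, In/W/M/z, In/W/R/x, In/W/R/z} → row (-1,-1) (-1,-1) (-1,-1) (-1,-1) (-1,-1) (-1,-1)
{Out/N/M/x, Out/N/R/x, Out/W/M/x, Out/W/R/x} → row (-2,-2) (0,5) (0,-1) (0,-1) (3,0) (3,0)
{Out/N/M/z, Out/N/R/z, Out/W/M/z, Out/W/R/z} → row (-2,-2) (0,5) (3,3) (3,3) (3,3) (3,3)
That's 5 distinct rows out of 16 strategies.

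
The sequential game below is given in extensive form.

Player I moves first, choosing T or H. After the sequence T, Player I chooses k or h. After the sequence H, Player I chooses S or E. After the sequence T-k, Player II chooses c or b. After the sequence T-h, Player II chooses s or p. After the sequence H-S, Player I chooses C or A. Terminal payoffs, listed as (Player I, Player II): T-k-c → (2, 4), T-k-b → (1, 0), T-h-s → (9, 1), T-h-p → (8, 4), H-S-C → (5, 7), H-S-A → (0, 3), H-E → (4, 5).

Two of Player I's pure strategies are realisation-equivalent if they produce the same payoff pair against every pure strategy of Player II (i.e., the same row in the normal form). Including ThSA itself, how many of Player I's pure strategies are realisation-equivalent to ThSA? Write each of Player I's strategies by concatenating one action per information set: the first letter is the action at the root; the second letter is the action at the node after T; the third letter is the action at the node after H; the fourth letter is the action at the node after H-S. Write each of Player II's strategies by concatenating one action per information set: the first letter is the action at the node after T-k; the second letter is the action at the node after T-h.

4

Row for ThSA (columns cs, cp, bs, bp): (9,1) (8,4) (9,1) (8,4).
Under ThSA, Player I's choice at the node after H and at the node after H-S can never be reached regardless of what Player II does, so varying those choices leaves every outcome unchanged.
Holding the reachable choices fixed and varying the unreachable ones freely already gives 2 × 2 = 4 equivalent strategies.
No other strategy reproduces this row, so those 4 are the full class: ThSC, ThSA, ThEC, ThEA.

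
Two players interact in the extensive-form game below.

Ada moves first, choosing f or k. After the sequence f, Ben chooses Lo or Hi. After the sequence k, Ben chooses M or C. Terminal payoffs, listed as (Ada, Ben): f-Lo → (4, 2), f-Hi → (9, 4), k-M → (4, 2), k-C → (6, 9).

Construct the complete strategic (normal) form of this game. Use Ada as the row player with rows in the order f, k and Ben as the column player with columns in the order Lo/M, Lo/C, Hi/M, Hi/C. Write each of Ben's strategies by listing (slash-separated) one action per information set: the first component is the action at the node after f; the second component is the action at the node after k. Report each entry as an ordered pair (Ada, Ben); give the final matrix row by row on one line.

f: (4,2) (4,2) (9,4) (9,4) | k: (4,2) (6,9) (4,2) (6,9)

         Lo/M     Lo/C     Hi/M     Hi/C
   f    (4,2)    (4,2)    (9,4)    (9,4)
   k    (4,2)    (6,9)    (4,2)    (6,9)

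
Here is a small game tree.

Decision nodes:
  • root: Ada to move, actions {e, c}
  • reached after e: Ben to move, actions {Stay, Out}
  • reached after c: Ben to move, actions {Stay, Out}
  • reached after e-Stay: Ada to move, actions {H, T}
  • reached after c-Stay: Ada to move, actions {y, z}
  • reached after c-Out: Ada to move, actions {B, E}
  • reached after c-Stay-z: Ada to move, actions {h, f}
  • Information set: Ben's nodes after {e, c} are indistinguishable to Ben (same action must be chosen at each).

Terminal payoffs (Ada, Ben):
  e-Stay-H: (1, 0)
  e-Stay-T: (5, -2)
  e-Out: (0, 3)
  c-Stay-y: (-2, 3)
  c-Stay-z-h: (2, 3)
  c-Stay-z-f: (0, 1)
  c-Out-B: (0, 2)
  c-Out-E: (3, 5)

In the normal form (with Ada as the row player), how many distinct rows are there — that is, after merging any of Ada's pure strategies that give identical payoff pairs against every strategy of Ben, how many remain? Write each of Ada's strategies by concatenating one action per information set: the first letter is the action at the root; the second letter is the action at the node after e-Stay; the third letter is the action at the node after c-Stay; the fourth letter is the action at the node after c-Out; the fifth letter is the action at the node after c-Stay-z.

8

Ada has 32 pure strategies: eHyBh, eHyBf, eHyEh, eHyEf, eHzBh, eHzBf, eHzEh, eHzEf, eTyBh, eTyBf, eTyEh, eTyEf, eTzBh, eTzBf, eTzEh, eTzEf, cHyBh, cHyBf, cHyEh, cHyEf, cHzBh, cHzBf, cHzEh, cHzEf, cTyBh, cTyBf, cTyEh, cTyEf, cTzBh, cTzBf, cTzEh, cTzEf. Columns: Stay, Out.
{eHyBh, eHyBf, eHyEh, eHyEf, eHzBh, eHzBf, eHzEh, eHzEf} → row (1,0) (0,3)
{eTyBh, eTyBf, eTyEh, eTyEf, eTzBh, eTzBf, eTzEh, eTzEf} → row (5,-2) (0,3)
{cHyBh, cHyBf, cTyBh, cTyBf} → row (-2,3) (0,2)
{cHyEh, cHyEf, cTyEh, cTyEf} → row (-2,3) (3,5)
{cHzBh, cTzBh} → row (2,3) (0,2)
{cHzBf, cTzBf} → row (0,1) (0,2)
{cHzEh, cTzEh} → row (2,3) (3,5)
{cHzEf, cTzEf} → row (0,1) (3,5)
That's 8 distinct rows out of 32 strategies.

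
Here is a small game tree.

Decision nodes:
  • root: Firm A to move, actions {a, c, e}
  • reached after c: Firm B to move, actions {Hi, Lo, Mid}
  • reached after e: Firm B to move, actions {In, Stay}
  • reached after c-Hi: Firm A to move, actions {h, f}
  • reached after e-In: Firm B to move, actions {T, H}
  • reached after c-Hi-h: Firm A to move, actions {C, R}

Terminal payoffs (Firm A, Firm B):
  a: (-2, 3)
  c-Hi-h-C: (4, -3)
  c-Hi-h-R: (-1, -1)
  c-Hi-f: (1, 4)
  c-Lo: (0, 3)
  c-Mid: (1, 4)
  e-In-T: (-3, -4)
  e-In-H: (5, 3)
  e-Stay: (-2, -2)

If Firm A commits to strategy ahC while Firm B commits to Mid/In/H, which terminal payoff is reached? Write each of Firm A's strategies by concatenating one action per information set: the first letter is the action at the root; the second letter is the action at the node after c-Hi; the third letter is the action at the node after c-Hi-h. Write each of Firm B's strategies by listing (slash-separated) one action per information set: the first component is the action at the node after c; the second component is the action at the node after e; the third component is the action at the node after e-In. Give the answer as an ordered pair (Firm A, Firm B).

Trace the play path from the root:
  Firm A plays a
→ terminal payoff (-2, 3).
(Firm A's choice at the node after c-Hi is never reached on this path, so it doesn't affect the outcome.)

(-2, 3)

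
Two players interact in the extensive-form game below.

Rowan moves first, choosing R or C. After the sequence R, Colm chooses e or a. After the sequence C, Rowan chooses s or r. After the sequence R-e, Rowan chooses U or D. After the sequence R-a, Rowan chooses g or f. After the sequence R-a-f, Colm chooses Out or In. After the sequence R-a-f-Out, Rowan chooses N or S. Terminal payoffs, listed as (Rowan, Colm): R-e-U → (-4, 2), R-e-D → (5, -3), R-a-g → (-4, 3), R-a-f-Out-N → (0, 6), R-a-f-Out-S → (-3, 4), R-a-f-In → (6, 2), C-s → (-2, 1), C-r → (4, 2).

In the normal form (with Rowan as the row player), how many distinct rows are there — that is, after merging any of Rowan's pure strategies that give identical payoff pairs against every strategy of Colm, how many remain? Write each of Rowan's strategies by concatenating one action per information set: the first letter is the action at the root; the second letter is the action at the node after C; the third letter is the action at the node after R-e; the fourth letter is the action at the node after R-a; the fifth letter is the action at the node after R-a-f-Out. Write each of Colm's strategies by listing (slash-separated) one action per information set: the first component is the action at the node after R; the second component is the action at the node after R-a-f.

Rowan has 32 pure strategies: RsUgN, RsUgS, RsUfN, RsUfS, RsDgN, RsDgS, RsDfN, RsDfS, RrUgN, RrUgS, RrUfN, RrUfS, RrDgN, RrDgS, RrDfN, RrDfS, CsUgN, CsUgS, CsUfN, CsUfS, CsDgN, CsDgS, CsDfN, CsDfS, CrUgN, CrUgS, CrUfN, CrUfS, CrDgN, CrDgS, CrDfN, CrDfS. Columns: e/Out, e/In, a/Out, a/In.
{RsUgN, RsUgS, RrUgN, RrUgS} → row (-4,2) (-4,2) (-4,3) (-4,3)
{RsUfN, RrUfN} → row (-4,2) (-4,2) (0,6) (6,2)
{RsUfS, RrUfS} → row (-4,2) (-4,2) (-3,4) (6,2)
{RsDgN, RsDgS, RrDgN, RrDgS} → row (5,-3) (5,-3) (-4,3) (-4,3)
{RsDfN, RrDfN} → row (5,-3) (5,-3) (0,6) (6,2)
{RsDfS, RrDfS} → row (5,-3) (5,-3) (-3,4) (6,2)
{CsUgN, CsUgS, CsUfN, CsUfS, CsDgN, CsDgS, CsDfN, CsDfS} → row (-2,1) (-2,1) (-2,1) (-2,1)
{CrUgN, CrUgS, CrUfN, CrUfS, CrDgN, CrDgS, CrDfN, CrDfS} → row (4,2) (4,2) (4,2) (4,2)
That's 8 distinct rows out of 32 strategies.

8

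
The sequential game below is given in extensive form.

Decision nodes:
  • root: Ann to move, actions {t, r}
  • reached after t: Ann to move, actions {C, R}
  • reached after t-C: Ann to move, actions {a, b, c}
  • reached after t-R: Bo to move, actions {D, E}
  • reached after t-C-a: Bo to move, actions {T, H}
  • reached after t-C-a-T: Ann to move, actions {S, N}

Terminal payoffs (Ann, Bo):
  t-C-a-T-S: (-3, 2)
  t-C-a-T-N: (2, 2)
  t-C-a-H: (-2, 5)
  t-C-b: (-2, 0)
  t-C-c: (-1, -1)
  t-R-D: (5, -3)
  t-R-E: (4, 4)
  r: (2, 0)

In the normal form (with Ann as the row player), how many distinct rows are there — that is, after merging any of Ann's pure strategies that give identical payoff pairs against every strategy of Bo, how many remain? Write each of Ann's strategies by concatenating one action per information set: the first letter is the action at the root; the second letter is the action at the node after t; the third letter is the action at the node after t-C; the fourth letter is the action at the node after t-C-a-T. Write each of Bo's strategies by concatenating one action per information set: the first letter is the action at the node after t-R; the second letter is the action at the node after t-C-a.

6

Ann has 24 pure strategies: tCaS, tCaN, tCbS, tCbN, tCcS, tCcN, tRaS, tRaN, tRbS, tRbN, tRcS, tRcN, rCaS, rCaN, rCbS, rCbN, rCcS, rCcN, rRaS, rRaN, rRbS, rRbN, rRcS, rRcN. Columns: DT, DH, ET, EH.
{tCaS} → row (-3,2) (-2,5) (-3,2) (-2,5)
{tCaN} → row (2,2) (-2,5) (2,2) (-2,5)
{tCbS, tCbN} → row (-2,0) (-2,0) (-2,0) (-2,0)
{tCcS, tCcN} → row (-1,-1) (-1,-1) (-1,-1) (-1,-1)
{tRaS, tRaN, tRbS, tRbN, tRcS, tRcN} → row (5,-3) (5,-3) (4,4) (4,4)
{rCaS, rCaN, rCbS, rCbN, rCcS, rCcN, rRaS, rRaN, rRbS, rRbN, rRcS, rRcN} → row (2,0) (2,0) (2,0) (2,0)
That's 6 distinct rows out of 24 strategies.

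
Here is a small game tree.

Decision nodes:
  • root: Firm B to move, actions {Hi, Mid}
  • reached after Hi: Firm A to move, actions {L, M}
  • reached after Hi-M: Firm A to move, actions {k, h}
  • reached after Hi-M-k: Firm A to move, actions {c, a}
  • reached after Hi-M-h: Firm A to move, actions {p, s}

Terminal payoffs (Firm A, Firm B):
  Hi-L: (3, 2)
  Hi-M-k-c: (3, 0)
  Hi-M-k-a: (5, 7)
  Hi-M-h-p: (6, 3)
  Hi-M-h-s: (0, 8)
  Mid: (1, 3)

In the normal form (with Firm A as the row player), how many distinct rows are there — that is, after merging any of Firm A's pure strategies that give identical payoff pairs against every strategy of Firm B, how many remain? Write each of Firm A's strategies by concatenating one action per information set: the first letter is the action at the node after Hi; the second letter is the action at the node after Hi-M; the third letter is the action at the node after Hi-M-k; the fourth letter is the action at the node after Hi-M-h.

Firm A has 16 pure strategies: Lkcp, Lkcs, Lkap, Lkas, Lhcp, Lhcs, Lhap, Lhas, Mkcp, Mkcs, Mkap, Mkas, Mhcp, Mhcs, Mhap, Mhas. Columns: Hi, Mid.
{Lkcp, Lkcs, Lkap, Lkas, Lhcp, Lhcs, Lhap, Lhas} → row (3,2) (1,3)
{Mkcp, Mkcs} → row (3,0) (1,3)
{Mkap, Mkas} → row (5,7) (1,3)
{Mhcp, Mhap} → row (6,3) (1,3)
{Mhcs, Mhas} → row (0,8) (1,3)
That's 5 distinct rows out of 16 strategies.

5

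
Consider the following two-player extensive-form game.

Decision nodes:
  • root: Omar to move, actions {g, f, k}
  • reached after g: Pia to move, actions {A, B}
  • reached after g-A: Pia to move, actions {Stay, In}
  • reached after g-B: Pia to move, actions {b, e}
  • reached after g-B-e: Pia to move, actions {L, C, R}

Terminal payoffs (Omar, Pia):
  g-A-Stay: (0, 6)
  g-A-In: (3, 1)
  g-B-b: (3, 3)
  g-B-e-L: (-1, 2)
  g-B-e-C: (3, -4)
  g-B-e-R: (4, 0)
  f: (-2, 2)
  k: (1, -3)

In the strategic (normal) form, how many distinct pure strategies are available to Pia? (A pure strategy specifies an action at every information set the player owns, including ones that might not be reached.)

24

Pia owns the node after g with actions {A, B} — two choices.
Pia owns the node after g-A with actions {Stay, In} — two choices.
Pia owns the node after g-B with actions {b, e} — two choices.
Pia owns the node after g-B-e with actions {L, C, R} — three choices.
A pure strategy fixes one action at each information set independently, so the count is the product 2 × 2 × 2 × 3 = 24.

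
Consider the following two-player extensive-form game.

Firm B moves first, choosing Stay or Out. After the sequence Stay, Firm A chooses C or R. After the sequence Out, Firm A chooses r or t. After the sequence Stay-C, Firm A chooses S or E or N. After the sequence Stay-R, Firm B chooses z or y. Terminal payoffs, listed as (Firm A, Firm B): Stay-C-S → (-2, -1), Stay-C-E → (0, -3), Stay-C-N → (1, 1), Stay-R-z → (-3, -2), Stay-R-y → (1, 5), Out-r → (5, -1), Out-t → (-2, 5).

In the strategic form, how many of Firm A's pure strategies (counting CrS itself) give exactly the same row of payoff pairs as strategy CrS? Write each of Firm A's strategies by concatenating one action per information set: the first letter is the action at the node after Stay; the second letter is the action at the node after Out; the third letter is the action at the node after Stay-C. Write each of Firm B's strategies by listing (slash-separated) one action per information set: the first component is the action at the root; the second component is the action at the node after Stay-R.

1

Row for CrS (columns Stay/z, Stay/y, Out/z, Out/y): (-2,-1) (-2,-1) (5,-1) (5,-1).
Every one of Firm A's information sets is on the play path for some reply by Firm B when Firm A follows CrS.
Changing the action at any of them therefore changes at least one column, so only CrS itself gives this row.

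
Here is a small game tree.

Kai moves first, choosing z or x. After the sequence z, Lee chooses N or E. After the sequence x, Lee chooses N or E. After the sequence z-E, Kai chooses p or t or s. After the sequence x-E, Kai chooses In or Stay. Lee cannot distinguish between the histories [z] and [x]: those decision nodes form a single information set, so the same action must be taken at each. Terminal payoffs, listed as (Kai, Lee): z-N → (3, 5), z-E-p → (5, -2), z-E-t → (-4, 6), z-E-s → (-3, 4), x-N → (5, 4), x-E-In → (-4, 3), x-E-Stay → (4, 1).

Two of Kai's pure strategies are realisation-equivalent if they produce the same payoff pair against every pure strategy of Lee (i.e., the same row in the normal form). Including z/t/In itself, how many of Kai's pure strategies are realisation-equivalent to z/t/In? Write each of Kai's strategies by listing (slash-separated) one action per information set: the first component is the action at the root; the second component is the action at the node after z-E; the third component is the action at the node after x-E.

Row for z/t/In (columns N, E): (3,5) (-4,6).
Under z/t/In, Kai's choice at the node after x-E can never be reached regardless of what Lee does, so varying those choices leaves every outcome unchanged.
Holding the reachable choices fixed and varying the unreachable one freely already gives 2 equivalent strategies.
No other strategy reproduces this row, so those 2 are the full class: z/t/In, z/t/Stay.

2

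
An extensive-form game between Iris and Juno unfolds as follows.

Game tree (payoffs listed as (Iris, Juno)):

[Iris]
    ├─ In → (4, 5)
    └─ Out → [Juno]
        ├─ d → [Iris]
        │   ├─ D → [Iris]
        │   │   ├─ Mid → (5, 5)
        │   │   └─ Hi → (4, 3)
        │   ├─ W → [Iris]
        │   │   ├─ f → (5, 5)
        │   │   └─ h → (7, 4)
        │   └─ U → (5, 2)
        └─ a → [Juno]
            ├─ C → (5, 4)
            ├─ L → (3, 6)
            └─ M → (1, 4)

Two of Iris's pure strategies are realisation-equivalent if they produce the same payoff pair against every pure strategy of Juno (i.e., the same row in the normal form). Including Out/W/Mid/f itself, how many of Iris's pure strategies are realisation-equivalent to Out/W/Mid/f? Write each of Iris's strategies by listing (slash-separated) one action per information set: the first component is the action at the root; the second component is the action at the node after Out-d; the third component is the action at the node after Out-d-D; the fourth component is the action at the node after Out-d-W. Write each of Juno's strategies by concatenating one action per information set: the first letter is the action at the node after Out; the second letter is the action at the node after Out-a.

4

Row for Out/W/Mid/f (columns dC, dL, dM, aC, aL, aM): (5,5) (5,5) (5,5) (5,4) (3,6) (1,4).
Under Out/W/Mid/f, Iris's choice at the node after Out-d-D can never be reached regardless of what Juno does, so varying those choices leaves every outcome unchanged.
Holding the reachable choices fixed and varying the unreachable one freely already gives 2 equivalent strategies.
Checking the remaining rows, Out/D/Mid/f, Out/D/Mid/h also happen to give the same payoffs in every column, bringing the total to 4: Out/D/Mid/f, Out/D/Mid/h, Out/W/Mid/f, Out/W/Hi/f.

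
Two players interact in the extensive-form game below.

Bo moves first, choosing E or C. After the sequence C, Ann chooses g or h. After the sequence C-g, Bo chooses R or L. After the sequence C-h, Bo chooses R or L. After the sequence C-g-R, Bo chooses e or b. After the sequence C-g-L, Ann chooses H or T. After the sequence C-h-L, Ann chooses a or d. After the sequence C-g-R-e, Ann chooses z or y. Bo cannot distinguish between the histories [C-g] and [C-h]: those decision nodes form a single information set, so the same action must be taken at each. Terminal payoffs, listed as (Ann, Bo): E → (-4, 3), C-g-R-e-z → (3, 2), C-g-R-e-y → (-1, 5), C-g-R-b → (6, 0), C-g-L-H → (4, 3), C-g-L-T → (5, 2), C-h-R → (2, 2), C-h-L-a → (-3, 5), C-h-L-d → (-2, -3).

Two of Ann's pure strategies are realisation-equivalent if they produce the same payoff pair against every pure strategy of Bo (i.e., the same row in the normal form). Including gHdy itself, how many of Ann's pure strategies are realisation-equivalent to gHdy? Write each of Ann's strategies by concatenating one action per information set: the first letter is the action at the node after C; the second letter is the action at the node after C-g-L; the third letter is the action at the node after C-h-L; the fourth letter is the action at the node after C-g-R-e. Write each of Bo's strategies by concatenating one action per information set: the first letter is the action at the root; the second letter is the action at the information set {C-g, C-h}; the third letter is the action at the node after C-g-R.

2

Row for gHdy (columns ERe, ERb, ELe, ELb, CRe, CRb, CLe, CLb): (-4,3) (-4,3) (-4,3) (-4,3) (-1,5) (6,0) (4,3) (4,3).
Under gHdy, Ann's choice at the node after C-h-L can never be reached regardless of what Bo does, so varying those choices leaves every outcome unchanged.
Holding the reachable choices fixed and varying the unreachable one freely already gives 2 equivalent strategies.
No other strategy reproduces this row, so those 2 are the full class: gHay, gHdy.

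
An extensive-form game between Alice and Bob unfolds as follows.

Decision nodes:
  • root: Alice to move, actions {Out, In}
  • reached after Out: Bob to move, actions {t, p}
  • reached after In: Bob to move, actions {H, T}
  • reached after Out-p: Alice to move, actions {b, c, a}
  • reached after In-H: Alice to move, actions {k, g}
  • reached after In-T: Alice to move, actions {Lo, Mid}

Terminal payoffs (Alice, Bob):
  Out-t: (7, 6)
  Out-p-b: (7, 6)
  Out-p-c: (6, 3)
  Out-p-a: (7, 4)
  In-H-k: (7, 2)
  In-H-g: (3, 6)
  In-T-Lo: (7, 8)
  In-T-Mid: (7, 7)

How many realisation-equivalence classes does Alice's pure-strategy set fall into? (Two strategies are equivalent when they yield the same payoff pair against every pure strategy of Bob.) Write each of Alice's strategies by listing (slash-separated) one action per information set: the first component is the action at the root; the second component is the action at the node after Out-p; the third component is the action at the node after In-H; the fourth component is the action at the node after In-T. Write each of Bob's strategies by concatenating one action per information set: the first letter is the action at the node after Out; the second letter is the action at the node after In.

7

Alice has 24 pure strategies: Out/b/k/Lo, Out/b/k/Mid, Out/b/g/Lo, Out/b/g/Mid, Out/c/k/Lo, Out/c/k/Mid, Out/c/g/Lo, Out/c/g/Mid, Out/a/k/Lo, Out/a/k/Mid, Out/a/g/Lo, Out/a/g/Mid, In/b/k/Lo, In/b/k/Mid, In/b/g/Lo, In/b/g/Mid, In/c/k/Lo, In/c/k/Mid, In/c/g/Lo, In/c/g/Mid, In/a/k/Lo, In/a/k/Mid, In/a/g/Lo, In/a/g/Mid. Columns: tH, tT, pH, pT.
{Out/b/k/Lo, Out/b/k/Mid, Out/b/g/Lo, Out/b/g/Mid} → row (7,6) (7,6) (7,6) (7,6)
{Out/c/k/Lo, Out/c/k/Mid, Out/c/g/Lo, Out/c/g/Mid} → row (7,6) (7,6) (6,3) (6,3)
{Out/a/k/Lo, Out/a/k/Mid, Out/a/g/Lo, Out/a/g/Mid} → row (7,6) (7,6) (7,4) (7,4)
{In/b/k/Lo, In/c/k/Lo, In/a/k/Lo} → row (7,2) (7,8) (7,2) (7,8)
{In/b/k/Mid, In/c/k/Mid, In/a/k/Mid} → row (7,2) (7,7) (7,2) (7,7)
{In/b/g/Lo, In/c/g/Lo, In/a/g/Lo} → row (3,6) (7,8) (3,6) (7,8)
{In/b/g/Mid, In/c/g/Mid, In/a/g/Mid} → row (3,6) (7,7) (3,6) (7,7)
That's 7 distinct rows out of 24 strategies.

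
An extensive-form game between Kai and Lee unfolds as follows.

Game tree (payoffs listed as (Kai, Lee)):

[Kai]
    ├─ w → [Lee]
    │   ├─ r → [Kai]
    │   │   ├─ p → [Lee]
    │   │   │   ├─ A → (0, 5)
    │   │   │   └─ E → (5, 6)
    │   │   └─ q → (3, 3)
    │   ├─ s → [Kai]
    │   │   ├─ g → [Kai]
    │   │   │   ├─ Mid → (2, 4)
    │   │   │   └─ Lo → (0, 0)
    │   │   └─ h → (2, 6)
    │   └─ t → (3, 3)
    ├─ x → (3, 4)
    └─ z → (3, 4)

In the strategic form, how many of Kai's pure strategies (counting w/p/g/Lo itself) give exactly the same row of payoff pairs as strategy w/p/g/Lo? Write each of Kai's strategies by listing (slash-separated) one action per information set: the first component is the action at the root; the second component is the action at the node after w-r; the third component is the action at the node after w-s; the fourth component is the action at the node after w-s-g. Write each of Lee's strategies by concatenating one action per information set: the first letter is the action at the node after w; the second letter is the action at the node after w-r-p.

Row for w/p/g/Lo (columns rA, rE, sA, sE, tA, tE): (0,5) (5,6) (0,0) (0,0) (3,3) (3,3).
Every one of Kai's information sets is on the play path for some reply by Lee when Kai follows w/p/g/Lo.
Changing the action at any of them therefore changes at least one column, so only w/p/g/Lo itself gives this row.

1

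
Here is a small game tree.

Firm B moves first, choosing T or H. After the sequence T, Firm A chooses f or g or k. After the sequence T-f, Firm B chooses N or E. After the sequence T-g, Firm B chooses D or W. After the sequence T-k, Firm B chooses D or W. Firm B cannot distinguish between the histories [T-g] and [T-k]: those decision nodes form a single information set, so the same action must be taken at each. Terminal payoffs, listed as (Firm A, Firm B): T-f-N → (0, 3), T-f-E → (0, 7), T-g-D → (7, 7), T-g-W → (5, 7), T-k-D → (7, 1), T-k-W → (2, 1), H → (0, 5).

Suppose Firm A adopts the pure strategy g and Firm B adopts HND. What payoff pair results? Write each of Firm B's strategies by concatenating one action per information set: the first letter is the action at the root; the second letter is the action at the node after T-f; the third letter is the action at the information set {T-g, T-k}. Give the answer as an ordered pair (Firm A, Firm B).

Trace the play path from the root:
  Firm B plays H
→ terminal payoff (0, 5).
(Firm A's choice at the node after T is never reached on this path, so it doesn't affect the outcome.)

(0, 5)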